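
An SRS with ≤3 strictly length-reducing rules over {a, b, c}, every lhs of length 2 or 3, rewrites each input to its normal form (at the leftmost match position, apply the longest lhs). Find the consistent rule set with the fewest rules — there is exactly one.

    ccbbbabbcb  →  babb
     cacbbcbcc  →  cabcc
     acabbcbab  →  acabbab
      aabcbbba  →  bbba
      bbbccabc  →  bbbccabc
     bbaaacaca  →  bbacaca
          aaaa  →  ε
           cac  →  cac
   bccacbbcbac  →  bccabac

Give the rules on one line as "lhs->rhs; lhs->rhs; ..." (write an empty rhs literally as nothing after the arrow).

  | ccbbbabbcb => cbbabbcb => babbcb => babb
  | cacbbcbcc => cabcbcc => cabcc
  | acabbcbab => acabbab
  | aabcbbba => bcbbba => bbba

aa->; cb->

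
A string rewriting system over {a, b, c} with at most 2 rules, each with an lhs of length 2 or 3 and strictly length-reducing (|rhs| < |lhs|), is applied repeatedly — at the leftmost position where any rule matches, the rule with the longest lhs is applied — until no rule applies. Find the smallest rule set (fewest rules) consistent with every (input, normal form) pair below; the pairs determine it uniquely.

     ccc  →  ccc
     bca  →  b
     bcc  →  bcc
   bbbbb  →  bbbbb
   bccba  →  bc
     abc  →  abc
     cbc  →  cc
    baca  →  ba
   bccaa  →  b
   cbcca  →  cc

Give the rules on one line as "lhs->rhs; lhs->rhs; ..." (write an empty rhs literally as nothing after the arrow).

ca->; cb->c

  | ccc
  | bca => b
  | bcc
  | bbbbb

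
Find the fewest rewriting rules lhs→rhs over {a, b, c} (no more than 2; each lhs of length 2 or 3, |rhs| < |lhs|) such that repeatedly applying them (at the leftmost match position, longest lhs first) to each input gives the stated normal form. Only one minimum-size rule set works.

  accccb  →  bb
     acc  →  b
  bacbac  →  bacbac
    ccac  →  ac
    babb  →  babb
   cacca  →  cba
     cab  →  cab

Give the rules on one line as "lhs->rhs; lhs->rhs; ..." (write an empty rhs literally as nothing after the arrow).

acc->b; cc->

  | accccb => bccb => bb
  | acc => b
  | bacbac
  | ccac => ac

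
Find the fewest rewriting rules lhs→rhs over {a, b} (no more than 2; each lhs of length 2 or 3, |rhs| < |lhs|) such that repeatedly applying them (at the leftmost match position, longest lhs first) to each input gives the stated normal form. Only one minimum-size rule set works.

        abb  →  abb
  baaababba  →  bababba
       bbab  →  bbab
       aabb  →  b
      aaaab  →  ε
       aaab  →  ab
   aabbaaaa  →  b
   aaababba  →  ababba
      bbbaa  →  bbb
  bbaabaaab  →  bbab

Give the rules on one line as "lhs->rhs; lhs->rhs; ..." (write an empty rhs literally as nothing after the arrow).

  | abb
  | baaababba => bababba
  | bbab
  | aabb => b

aa->; aab->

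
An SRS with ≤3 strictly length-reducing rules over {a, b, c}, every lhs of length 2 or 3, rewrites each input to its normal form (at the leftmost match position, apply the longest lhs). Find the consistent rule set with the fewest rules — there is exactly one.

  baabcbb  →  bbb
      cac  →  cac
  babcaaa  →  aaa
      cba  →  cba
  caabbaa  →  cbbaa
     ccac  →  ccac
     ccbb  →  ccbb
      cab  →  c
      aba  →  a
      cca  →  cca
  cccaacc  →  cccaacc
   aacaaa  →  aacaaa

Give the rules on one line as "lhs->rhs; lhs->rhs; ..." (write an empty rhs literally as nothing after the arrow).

aab->b; ab->; bc->

  | baabcbb => bbcbb => bbb
  | cac
  | babcaaa => bcaaa => aaa
  | cba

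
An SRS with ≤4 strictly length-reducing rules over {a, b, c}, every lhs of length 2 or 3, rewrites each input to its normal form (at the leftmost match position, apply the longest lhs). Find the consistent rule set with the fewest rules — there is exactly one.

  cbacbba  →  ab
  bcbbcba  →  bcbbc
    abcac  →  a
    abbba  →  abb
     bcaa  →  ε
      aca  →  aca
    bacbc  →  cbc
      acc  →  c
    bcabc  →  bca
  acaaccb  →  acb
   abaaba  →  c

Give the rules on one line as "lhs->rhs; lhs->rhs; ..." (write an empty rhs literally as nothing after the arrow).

  | cbacbba => ccbba => abba => ab
  | bcbbcba => bcbbc
  | abcac => aac => cc => a
  | abbba => abb

aa->c; abc->a; ba->; cc->a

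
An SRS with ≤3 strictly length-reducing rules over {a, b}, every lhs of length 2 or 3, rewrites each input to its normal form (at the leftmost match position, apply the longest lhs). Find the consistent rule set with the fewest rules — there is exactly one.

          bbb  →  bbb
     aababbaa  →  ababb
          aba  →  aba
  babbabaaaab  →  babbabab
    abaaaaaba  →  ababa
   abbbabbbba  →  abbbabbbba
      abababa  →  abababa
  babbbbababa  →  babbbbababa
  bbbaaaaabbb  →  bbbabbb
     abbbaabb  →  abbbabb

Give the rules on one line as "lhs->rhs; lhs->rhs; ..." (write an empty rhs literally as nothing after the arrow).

aa->; aab->ab

  | bbb
  | aababbaa => ababbaa => ababb
  | aba
  | babbabaaaab => babbabaab => babbabab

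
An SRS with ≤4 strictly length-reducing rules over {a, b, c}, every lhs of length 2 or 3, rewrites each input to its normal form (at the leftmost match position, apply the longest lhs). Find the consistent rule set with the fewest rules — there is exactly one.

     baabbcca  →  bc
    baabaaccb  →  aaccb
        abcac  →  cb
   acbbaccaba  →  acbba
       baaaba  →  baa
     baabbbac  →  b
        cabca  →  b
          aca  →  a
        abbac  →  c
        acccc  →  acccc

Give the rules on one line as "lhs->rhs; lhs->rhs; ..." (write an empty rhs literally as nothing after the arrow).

ab->c; bac->; ca->; cac->b

  | baabbcca => bacbcca => bcca => bc
  | baabaaccb => bacaaccb => aaccb
  | abcac => ccac => cb
  | acbbaccaba => acbcaba => acbba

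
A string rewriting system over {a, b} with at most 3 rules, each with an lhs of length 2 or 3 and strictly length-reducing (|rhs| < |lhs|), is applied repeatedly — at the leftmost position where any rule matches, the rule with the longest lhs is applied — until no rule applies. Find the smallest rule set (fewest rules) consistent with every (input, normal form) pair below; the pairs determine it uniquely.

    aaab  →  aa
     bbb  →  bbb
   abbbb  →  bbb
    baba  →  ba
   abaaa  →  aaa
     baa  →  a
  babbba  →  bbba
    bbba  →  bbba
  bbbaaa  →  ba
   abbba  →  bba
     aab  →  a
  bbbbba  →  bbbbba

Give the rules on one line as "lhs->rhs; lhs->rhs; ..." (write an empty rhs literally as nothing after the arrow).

ab->; baa->a

  | aaab => aa
  | bbb
  | abbbb => bbb
  | baba => ba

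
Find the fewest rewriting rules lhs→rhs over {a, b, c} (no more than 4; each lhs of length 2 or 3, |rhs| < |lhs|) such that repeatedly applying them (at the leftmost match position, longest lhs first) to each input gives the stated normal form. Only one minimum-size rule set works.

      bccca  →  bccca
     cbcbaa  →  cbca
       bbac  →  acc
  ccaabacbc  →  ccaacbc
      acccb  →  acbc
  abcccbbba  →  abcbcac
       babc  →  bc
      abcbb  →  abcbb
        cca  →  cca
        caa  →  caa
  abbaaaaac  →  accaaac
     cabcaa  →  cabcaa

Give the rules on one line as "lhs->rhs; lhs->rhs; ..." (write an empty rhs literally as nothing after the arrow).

aca->cc; ba->; bba->ac; ccb->bc

  | bccca
  | cbcbaa => cbca
  | bbac => acc
  | ccaabacbc => ccaacbc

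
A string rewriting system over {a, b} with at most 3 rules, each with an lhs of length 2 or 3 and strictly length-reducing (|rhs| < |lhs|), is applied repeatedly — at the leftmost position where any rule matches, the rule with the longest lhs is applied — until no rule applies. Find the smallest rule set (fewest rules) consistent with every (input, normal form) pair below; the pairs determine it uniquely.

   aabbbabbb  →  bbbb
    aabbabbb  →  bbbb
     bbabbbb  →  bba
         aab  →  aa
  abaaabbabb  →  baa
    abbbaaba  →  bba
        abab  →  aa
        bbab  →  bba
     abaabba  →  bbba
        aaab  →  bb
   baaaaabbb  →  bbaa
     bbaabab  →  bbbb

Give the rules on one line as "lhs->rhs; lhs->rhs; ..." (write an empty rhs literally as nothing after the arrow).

aaa->b; ab->a

  | aabbbabbb => aabbabbb => aababbb => aaabbb => bbbb
  | aabbabbb => aababbb => aaabbb => bbbb
  | bbabbbb => bbabbb => bbabb => bbab => bba
  | aab => aa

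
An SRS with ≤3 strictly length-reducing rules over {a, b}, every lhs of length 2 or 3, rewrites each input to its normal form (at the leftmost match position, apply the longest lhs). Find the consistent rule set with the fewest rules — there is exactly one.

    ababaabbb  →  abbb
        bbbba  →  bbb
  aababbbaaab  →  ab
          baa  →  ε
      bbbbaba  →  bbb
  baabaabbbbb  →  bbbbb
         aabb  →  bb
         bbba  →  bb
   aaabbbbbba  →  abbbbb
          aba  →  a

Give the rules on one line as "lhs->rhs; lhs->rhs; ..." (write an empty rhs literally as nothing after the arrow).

  | ababaabbb => abaabbb => aaabbb => abbb
  | bbbba => bbb
  | aababbbaaab => babbbaaab => bbbaaab => bbaaab => baaab => aaab => ab
  | baa => aa => ε

aa->; ba->; baa->aa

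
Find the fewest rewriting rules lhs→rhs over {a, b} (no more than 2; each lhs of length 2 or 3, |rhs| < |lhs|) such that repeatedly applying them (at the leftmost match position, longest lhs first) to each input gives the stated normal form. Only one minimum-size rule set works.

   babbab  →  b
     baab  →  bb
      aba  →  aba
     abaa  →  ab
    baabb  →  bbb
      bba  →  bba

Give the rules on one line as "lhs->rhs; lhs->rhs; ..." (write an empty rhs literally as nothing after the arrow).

aa->; bab->ab

  | babbab => abbab => abab => aab => b
  | baab => bb
  | aba
  | abaa => ab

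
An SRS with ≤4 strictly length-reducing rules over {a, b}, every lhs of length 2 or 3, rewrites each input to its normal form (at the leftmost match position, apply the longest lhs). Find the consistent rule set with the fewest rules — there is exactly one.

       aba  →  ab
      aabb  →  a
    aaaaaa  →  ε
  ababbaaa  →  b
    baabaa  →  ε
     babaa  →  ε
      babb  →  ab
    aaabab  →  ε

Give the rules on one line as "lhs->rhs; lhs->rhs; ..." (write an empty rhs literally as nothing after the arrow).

aa->; ba->b; bb->a; bba->a

  | aba => ab
  | aabb => bb => a
  | aaaaaa => aaaa => aa => ε
  | ababbaaa => abbbaaa => aabaaa => baaa => baa => ba => b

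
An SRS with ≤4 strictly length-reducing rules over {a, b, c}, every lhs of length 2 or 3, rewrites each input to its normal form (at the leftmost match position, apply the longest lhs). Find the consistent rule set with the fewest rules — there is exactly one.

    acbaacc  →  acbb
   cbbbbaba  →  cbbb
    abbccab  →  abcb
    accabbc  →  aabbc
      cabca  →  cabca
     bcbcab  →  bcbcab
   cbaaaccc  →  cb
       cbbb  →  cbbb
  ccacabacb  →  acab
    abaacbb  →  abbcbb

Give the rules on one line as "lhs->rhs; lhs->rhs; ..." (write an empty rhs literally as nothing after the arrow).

ba->c; baa->bb; cc->

  | acbaacc => acbbcc => acbb
  | cbbbbaba => cbbbcba => cbbbcc => cbbb
  | abbccab => abbab => abcb
  | accabbc => aabbc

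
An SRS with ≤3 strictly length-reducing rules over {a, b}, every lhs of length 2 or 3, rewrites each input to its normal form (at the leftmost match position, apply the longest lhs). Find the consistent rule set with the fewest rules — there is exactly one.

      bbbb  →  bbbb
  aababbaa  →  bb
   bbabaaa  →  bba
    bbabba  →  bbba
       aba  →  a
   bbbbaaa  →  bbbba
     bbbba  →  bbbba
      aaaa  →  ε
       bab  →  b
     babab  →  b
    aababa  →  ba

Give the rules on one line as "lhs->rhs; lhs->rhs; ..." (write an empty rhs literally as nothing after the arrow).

  | bbbb
  | aababbaa => babbaa => bbaa => bb
  | bbabaaa => bbaaa => bba
  | bbabba => bbba

aa->; ab->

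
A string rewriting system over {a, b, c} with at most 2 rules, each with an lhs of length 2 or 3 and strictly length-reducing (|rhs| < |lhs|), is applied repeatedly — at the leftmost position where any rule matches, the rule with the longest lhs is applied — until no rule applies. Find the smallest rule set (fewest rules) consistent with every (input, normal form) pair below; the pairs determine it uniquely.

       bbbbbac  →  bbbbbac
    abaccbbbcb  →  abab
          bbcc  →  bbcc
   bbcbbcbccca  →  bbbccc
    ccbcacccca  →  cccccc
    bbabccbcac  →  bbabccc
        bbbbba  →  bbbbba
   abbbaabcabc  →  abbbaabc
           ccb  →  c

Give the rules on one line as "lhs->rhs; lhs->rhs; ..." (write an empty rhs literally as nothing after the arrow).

  | bbbbbac
  | abaccbbbcb => abacbbcb => ababcb => abab
  | bbcc
  | bbcbbcbccca => bbbcbccca => bbbccca => bbbccc

ca->c; cb->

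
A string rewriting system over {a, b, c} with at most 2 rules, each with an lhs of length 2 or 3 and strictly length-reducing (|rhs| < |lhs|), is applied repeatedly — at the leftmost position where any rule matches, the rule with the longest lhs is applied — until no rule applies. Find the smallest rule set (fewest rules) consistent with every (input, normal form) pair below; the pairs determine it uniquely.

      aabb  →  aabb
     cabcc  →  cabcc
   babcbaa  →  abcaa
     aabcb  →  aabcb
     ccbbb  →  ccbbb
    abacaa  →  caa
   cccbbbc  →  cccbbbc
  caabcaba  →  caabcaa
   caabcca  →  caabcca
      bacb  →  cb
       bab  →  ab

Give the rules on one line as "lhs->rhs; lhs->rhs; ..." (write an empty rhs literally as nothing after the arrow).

ac->c; ba->a

  | aabb
  | cabcc
  | babcbaa => abcbaa => abcaa
  | aabcb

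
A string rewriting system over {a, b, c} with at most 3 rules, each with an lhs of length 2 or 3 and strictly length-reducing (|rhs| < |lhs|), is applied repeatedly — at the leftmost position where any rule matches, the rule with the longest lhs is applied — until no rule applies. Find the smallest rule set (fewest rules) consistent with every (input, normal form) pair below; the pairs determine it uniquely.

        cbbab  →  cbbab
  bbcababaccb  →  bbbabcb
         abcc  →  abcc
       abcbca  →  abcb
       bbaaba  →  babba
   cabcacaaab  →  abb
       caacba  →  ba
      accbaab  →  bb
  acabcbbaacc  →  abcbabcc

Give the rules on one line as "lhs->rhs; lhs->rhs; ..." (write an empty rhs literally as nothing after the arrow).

ac->; baa->ab; ca->

  | cbbab
  | bbcababaccb => bbbabaccb => bbbabcb
  | abcc
  | abcbca => abcb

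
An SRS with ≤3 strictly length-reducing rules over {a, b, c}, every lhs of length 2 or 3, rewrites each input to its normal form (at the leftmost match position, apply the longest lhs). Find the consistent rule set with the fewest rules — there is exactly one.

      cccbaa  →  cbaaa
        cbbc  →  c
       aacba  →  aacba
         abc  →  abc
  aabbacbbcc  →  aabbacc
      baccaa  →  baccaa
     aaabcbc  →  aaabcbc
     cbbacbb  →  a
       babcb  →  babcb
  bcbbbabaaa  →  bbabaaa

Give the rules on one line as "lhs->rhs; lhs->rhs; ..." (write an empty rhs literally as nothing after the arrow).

cbb->; ccb->ba

  | cccbaa => cbaaa
  | cbbc => c
  | aacba
  | abc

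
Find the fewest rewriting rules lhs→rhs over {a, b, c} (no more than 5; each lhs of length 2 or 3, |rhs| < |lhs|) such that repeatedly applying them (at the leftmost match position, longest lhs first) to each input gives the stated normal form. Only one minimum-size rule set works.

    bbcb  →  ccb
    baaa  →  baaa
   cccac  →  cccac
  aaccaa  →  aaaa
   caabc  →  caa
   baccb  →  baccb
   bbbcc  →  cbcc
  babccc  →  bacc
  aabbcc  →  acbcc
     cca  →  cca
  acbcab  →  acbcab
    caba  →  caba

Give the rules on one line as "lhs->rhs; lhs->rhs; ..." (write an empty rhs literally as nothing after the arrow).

  | bbcb => ccb
  | baaa
  | cccac
  | aaccaa => aacaa => aaaa

aac->aa; abb->cb; abc->a; bb->c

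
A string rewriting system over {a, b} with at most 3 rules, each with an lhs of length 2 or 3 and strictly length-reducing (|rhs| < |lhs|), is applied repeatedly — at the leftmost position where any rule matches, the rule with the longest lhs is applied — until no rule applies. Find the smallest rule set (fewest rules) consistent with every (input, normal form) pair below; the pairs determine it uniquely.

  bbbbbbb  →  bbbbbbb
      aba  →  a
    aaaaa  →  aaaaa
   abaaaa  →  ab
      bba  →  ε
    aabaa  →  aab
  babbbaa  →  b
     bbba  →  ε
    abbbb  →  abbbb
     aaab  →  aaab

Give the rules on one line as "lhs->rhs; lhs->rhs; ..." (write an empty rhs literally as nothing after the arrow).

  | bbbbbbb
  | aba => a
  | aaaaa
  | abaaaa => abaa => ab

ba->; baa->b; bba->ba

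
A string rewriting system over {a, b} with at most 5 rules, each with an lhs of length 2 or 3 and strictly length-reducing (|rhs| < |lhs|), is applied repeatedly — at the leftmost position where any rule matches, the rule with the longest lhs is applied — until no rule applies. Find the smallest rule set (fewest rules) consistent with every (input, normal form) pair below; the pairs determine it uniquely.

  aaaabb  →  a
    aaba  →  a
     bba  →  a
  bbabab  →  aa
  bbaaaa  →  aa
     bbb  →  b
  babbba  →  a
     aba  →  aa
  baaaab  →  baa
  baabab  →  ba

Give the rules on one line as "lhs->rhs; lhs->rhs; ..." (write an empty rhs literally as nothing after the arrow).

aaa->a; ab->a; abb->; bb->

  | aaaabb => aabb => a
  | aaba => aaa => a
  | bba => a
  | bbabab => abab => aab => aa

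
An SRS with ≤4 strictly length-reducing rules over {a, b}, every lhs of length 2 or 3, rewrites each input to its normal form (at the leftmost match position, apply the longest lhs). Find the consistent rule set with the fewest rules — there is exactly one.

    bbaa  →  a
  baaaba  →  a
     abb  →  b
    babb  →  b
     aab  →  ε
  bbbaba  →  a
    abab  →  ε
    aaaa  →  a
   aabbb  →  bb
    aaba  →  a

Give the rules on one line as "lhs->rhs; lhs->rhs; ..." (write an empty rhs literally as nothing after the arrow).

aa->a; ab->; ba->a

  | bbaa => baa => aa => a
  | baaaba => aaaba => aaba => aba => a
  | abb => b
  | babb => abb => b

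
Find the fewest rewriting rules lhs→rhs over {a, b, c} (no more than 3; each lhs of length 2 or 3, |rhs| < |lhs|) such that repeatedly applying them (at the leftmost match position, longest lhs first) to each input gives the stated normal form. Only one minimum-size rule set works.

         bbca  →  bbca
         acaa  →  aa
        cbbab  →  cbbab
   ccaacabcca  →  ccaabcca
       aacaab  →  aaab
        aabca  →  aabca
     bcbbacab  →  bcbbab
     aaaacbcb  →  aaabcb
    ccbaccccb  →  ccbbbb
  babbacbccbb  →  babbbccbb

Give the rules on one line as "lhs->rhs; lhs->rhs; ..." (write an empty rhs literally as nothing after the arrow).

  | bbca
  | acaa => aa
  | cbbab
  | ccaacabcca => ccaabcca

ac->; ccc->bb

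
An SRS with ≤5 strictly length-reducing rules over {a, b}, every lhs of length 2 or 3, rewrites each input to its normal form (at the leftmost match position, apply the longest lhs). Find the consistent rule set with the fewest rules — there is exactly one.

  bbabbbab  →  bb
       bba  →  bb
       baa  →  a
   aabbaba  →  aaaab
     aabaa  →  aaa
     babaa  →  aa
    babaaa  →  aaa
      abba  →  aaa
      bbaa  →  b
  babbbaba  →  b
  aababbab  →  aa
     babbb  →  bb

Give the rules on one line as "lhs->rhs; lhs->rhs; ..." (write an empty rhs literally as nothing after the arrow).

abb->aa; ba->b; baa->a; bab->

  | bbabbbab => bbbab => bb
  | bba => bb
  | baa => a
  | aabbaba => aaaaba => aaaab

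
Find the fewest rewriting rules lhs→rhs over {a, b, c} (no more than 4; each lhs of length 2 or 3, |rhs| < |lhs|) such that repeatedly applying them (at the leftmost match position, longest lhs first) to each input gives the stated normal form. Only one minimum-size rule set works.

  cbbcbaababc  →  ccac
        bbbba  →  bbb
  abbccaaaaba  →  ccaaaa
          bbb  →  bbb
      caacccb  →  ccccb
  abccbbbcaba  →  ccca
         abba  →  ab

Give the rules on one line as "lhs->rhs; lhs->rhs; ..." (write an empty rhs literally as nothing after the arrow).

acc->cc; ba->; bc->c

  | cbbcbaababc => cbcbaababc => ccbaababc => ccababc => ccabc => ccac
  | bbbba => bbb
  | abbccaaaaba => abccaaaaba => accaaaaba => ccaaaaba => ccaaaa
  | bbb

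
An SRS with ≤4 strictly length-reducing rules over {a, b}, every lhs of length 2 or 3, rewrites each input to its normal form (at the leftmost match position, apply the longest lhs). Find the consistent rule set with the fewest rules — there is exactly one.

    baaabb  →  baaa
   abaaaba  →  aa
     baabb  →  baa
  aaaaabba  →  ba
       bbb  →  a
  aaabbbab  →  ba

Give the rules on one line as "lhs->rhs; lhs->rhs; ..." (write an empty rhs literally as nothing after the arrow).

  | baaabb => baaab => baaa
  | abaaaba => baaaba => baaba => baba => bba => aa
  | baabb => baab => baa
  | aaaaabba => aaaaaba => aaaaba => aaaba => aaba => aba => ba

ab->a; aba->ba; bb->a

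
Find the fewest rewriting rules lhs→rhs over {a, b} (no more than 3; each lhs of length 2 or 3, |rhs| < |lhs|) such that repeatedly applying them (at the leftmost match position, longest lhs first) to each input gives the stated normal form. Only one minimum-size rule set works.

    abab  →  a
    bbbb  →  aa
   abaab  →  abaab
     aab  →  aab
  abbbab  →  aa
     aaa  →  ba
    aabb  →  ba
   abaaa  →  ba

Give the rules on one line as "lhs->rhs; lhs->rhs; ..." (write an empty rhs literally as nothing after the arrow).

  | abab => a
  | bbbb => abb => aa
  | abaab
  | aab

aaa->ba; bab->; bb->a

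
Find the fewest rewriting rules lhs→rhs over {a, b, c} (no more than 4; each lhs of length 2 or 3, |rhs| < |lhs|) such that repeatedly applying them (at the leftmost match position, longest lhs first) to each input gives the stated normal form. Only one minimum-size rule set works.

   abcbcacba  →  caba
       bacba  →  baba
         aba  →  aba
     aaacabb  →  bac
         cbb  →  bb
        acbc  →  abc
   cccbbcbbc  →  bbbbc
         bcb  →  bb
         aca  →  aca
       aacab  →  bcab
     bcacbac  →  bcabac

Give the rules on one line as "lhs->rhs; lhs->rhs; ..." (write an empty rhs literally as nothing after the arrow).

aa->b; abb->; cb->b

  | abcbcacba => abbcacba => cacba => caba
  | bacba => baba
  | aba
  | aaacabb => bacabb => bac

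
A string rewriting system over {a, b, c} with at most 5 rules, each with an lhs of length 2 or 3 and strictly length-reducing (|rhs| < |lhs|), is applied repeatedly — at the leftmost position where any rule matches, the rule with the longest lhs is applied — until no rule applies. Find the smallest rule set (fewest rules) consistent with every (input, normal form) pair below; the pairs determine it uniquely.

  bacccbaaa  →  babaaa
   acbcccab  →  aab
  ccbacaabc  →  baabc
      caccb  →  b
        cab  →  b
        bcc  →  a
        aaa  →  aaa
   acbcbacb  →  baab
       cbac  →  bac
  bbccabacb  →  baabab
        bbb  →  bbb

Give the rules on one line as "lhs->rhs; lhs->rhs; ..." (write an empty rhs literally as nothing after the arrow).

abb->ba; bcc->a; ca->; cb->b

  | bacccbaaa => baccbaaa => bacbaaa => babaaa
  | acbcccab => abcccab => aacab => aab
  | ccbacaabc => cbacaabc => bacaabc => baabc
  | caccb => ccb => cb => b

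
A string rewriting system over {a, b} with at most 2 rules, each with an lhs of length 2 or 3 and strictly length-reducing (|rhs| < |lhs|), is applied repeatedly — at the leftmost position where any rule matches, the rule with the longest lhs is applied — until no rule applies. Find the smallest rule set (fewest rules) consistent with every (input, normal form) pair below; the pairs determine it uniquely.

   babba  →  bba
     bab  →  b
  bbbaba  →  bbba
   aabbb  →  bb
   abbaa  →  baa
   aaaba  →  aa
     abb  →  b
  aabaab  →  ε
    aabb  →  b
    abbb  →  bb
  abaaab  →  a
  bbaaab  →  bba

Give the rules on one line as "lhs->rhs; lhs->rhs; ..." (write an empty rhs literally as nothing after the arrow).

aab->; ab->

  | babba => bba
  | bab => b
  | bbbaba => bbba
  | aabbb => bb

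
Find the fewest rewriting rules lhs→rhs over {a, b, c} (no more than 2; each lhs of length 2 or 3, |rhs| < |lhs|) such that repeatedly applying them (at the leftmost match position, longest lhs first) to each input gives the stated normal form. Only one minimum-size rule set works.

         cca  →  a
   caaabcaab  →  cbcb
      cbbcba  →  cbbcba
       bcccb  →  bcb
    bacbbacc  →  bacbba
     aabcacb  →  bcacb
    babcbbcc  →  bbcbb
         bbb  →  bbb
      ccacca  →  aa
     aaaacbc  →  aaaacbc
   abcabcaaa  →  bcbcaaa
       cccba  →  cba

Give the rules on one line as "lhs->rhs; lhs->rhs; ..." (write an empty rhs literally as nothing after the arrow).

  | cca => a
  | caaabcaab => caabcaab => cabcaab => cbcaab => cbcab => cbcb
  | cbbcba
  | bcccb => bcb

ab->b; cc->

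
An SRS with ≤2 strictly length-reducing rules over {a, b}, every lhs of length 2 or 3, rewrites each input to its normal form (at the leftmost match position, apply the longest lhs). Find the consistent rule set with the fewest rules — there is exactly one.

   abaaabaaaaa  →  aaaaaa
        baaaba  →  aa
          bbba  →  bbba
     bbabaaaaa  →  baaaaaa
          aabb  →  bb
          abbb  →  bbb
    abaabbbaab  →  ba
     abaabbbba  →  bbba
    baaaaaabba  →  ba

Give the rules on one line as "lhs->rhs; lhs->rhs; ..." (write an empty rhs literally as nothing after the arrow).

ab->b; bab->a

  | abaaabaaaaa => baaabaaaaa => baabaaaaa => babaaaaa => aaaaaa
  | baaaba => baaba => baba => aa
  | bbba
  | bbabaaaaa => baaaaaa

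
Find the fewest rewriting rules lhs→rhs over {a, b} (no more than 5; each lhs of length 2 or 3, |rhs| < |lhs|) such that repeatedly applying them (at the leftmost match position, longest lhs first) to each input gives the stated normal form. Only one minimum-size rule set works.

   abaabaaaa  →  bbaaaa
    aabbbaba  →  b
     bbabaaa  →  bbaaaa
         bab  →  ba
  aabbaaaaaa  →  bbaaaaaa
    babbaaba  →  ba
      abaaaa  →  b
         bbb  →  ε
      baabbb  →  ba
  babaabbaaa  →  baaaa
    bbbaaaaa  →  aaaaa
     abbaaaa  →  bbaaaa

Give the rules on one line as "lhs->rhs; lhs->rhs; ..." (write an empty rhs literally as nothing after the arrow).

  | abaabaaaa => ababaaaa => abbaaaa => bbaaaa
  | aabbbaba => abbbaba => bbbaba => aba => ab => b
  | bbabaaa => bbaaaa
  | bab => ba

ab->b; aba->ab; bab->ba; bbb->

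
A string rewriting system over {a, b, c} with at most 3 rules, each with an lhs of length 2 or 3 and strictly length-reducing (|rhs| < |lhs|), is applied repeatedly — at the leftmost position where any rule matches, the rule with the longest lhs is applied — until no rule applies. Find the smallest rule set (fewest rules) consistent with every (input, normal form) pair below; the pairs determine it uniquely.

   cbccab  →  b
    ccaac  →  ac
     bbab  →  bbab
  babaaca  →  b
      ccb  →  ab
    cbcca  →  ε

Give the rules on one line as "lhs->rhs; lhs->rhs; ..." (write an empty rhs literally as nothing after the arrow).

aa->; bc->; cc->a

  | cbccab => ccab => aab => b
  | ccaac => aaac => ac
  | bbab
  | babaaca => babca => baa => b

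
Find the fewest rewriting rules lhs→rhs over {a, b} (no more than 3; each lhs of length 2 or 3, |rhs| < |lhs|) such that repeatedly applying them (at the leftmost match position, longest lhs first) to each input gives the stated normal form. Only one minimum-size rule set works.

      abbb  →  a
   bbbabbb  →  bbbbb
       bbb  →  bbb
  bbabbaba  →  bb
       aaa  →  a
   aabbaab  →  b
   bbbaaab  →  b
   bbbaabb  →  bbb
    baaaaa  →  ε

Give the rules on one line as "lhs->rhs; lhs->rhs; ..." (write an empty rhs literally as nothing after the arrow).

  | abbb => abb => ab => a
  | bbbabbb => bbbbb
  | bbb
  | bbabbaba => bbbaba => bbba => bb

aa->; ab->a; ba->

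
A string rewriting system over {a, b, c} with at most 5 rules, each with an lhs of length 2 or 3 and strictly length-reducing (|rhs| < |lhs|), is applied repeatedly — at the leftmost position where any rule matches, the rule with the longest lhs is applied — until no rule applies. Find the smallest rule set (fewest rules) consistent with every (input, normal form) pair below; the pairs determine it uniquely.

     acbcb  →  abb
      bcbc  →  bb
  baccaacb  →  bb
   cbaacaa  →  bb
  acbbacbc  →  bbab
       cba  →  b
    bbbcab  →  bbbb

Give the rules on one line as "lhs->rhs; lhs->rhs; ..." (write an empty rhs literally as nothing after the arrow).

aa->b; ca->; cb->a; cbc->b

  | acbcb => abb
  | bcbc => bb
  | baccaacb => bacacb => bacb => baa => bb
  | cbaacaa => aaacaa => bacaa => baa => bb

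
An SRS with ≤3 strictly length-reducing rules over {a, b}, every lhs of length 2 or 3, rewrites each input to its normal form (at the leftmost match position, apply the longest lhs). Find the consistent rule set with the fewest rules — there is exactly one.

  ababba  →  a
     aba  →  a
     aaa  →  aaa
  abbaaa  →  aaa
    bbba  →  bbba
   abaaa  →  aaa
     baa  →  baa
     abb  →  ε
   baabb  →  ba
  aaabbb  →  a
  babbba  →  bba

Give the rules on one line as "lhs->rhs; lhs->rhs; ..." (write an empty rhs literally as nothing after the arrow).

  | ababba => abba => a
  | aba => a
  | aaa
  | abbaaa => aaa

ab->; abb->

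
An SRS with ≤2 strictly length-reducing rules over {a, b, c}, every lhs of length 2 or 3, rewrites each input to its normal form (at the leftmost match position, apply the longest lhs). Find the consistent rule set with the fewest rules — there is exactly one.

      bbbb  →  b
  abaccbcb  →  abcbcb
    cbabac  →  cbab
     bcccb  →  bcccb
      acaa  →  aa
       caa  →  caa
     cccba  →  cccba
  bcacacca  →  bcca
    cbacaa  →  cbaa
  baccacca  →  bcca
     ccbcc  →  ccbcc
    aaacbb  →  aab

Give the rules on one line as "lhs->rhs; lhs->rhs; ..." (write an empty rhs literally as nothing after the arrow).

  | bbbb => bbb => bb => b
  | abaccbcb => abcbcb
  | cbabac => cbab
  | bcccb

ac->; bb->b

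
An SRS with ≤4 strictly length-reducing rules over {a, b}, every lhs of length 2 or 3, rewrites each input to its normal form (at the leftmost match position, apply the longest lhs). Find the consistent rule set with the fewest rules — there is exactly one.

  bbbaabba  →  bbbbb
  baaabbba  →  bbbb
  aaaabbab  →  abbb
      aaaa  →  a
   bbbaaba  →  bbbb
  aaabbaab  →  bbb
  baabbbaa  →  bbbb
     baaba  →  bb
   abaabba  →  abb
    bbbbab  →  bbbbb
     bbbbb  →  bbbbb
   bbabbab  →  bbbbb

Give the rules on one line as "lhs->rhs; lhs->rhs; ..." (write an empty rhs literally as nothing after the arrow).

  | bbbaabba => bbbabba => bbbbba => bbbbb
  | baaabbba => baabbba => babbba => bbbba => bbbb
  | aaaabbab => abbab => abbb
  | aaaa => a

aaa->; aba->; ba->b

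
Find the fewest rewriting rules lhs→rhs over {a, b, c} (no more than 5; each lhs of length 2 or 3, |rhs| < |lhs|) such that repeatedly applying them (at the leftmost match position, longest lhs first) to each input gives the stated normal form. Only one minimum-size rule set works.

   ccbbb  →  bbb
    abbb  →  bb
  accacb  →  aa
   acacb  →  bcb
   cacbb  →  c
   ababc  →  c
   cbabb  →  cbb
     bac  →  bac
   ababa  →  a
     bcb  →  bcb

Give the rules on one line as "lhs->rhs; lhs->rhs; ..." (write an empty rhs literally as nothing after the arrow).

ab->; aca->b; acb->a; cc->

  | ccbbb => bbb
  | abbb => bb
  | accacb => aacb => aa
  | acacb => bcb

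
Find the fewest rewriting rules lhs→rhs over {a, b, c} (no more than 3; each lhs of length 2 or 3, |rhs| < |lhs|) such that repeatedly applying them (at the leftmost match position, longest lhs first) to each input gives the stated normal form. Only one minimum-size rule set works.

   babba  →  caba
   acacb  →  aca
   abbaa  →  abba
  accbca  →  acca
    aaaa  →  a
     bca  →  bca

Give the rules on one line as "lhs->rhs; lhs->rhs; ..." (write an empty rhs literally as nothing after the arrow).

  | babba => caba
  | acacb => aca
  | abbaa => abba
  | accbca => acca

aa->a; bab->ca; cb->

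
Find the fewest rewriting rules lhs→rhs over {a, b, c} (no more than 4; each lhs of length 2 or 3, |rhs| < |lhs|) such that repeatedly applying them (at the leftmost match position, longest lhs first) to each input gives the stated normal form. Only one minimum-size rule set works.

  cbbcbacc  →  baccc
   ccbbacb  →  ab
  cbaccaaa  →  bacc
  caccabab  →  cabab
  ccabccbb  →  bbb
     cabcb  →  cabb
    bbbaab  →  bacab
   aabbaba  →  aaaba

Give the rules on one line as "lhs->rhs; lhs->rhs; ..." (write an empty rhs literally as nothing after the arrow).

  | cbbcbacc => bbcbacc => bbbacc => baccc
  | ccbbacb => cbbacb => bbacb => accb => acb => ab
  | cbaccaaa => baccaaa => baccaa => bacca => bacc
  | caccabab => caccbab => cacbab => cabab

bba->ac; cb->b; cca->cc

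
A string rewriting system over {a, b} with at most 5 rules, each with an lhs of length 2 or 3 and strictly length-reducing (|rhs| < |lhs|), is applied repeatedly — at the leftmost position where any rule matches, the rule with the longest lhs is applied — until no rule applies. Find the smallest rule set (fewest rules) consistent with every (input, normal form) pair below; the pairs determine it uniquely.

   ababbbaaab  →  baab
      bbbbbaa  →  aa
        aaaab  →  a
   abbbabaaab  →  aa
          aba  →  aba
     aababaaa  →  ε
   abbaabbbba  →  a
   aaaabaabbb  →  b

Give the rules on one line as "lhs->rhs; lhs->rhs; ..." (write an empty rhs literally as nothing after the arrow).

aaa->b; bab->a; bb->; bbb->

  | ababbbaaab => aabbaaab => aaaaab => baab
  | bbbbbaa => bbaa => aa
  | aaaab => bab => a
  | abbbabaaab => aabaaab => aabbb => aa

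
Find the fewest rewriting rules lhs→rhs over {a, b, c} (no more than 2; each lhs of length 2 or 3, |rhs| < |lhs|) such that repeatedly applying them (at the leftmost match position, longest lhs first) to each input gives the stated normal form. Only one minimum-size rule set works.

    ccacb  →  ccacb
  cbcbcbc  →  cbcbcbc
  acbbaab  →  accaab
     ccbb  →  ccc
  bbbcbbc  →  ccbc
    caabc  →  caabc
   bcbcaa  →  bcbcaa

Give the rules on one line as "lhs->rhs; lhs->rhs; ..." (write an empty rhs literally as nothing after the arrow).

  | ccacb
  | cbcbcbc
  | acbbaab => accaab
  | ccbb => ccc

bb->c; bcc->cb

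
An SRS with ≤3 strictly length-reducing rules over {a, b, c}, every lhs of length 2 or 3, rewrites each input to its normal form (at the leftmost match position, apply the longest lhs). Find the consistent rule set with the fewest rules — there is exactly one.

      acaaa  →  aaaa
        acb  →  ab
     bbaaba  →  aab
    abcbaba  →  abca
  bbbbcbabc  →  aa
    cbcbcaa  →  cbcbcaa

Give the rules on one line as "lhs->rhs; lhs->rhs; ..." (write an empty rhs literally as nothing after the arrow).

  | acaaa => aaaa
  | acb => ab
  | bbaaba => aaaba => aab
  | abcbaba => abcbb => abca

aba->b; ac->a; bb->a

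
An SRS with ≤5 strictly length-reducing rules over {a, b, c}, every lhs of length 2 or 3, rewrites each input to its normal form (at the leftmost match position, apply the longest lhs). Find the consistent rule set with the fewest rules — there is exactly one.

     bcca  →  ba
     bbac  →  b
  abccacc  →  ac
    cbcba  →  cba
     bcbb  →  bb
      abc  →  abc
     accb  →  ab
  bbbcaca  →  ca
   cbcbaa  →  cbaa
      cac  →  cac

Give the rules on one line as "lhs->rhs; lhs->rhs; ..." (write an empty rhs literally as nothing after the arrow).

bac->cc; bbc->ab; bcb->b; cc->

  | bcca => ba
  | bbac => bcc => b
  | abccacc => abacc => accc => ac
  | cbcba => cba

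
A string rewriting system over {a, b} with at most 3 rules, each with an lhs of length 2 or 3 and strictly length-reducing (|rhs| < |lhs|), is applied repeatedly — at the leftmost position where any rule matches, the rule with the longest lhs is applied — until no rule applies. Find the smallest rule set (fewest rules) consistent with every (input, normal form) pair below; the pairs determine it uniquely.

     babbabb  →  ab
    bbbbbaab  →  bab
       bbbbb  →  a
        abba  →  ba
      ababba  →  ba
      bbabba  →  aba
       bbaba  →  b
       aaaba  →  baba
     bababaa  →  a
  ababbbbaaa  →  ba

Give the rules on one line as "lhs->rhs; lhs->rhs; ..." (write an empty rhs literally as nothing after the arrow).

aa->b; bb->a

  | babbabb => baaabb => bbabb => aabb => bbb => ab
  | bbbbbaab => abbbaab => aabaab => bbaab => aaab => bab
  | bbbbb => abbb => aab => bb => a
  | abba => aaa => ba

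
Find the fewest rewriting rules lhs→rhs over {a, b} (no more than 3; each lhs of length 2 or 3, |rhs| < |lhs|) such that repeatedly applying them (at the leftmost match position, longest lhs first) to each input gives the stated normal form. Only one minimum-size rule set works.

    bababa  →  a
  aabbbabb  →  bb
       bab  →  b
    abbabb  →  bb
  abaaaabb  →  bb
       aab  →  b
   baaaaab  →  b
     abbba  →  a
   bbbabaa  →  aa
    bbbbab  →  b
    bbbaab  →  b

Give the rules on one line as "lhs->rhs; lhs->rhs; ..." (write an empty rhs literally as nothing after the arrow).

  | bababa => ababa => baba => aba => ba => a
  | aabbbabb => abbbabb => bbbabb => bbabb => babb => abb => bb
  | bab => ab => b
  | abbabb => bbabb => babb => abb => bb

ab->b; ba->a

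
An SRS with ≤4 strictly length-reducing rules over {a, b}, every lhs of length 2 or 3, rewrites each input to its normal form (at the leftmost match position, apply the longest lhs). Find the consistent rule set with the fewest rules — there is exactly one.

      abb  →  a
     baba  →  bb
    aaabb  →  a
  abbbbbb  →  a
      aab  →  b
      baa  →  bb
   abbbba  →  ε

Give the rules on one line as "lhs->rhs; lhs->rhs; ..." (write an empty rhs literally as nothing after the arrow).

  | abb => ab => a
  | baba => baa => bb
  | aaabb => abb => ab => a
  | abbbbbb => abbbbb => abbbb => abbb => abb => ab => a

aa->; ab->a; baa->bb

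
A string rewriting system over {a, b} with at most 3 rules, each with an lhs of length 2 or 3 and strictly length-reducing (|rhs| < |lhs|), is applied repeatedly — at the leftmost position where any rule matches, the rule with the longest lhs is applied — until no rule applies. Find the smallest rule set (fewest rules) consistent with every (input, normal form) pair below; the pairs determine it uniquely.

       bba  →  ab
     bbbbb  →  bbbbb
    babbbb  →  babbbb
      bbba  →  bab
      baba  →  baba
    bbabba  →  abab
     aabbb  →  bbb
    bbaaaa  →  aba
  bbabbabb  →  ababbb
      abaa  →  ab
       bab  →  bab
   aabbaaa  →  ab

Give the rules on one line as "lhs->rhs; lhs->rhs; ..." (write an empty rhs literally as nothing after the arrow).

  | bba => ab
  | bbbbb
  | babbbb
  | bbba => bab

aa->; bba->ab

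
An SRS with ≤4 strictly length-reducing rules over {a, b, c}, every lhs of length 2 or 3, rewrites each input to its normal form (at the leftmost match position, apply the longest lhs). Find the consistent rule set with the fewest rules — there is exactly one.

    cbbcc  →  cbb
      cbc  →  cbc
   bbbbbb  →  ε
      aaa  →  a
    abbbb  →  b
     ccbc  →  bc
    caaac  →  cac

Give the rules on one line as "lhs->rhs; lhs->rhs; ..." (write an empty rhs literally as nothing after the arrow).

aa->; bbb->a; cc->

  | cbbcc => cbb
  | cbc
  | bbbbbb => abbb => aa => ε
  | aaa => a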